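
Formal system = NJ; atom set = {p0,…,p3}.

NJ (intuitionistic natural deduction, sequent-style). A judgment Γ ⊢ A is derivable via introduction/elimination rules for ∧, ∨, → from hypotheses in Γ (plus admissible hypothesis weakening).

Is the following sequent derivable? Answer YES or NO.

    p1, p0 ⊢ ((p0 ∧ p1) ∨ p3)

Proof tree:
[∨I₁] p1, p0 ⊢ ((p0 ∧ p1) ∨ p3)
  [∧I] p1, p0 ⊢ (p0 ∧ p1)
    [Ax] p0 ⊢ p0
    [Ax] p1 ⊢ p1

Result: YES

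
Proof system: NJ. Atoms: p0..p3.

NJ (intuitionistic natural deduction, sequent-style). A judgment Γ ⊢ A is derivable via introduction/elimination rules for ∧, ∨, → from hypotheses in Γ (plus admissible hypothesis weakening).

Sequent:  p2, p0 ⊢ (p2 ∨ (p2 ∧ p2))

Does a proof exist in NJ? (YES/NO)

Proof tree:
[∨I₂] p2, p0 ⊢ (p2 ∨ (p2 ∧ p2))
  [∧I] p2, p0 ⊢ (p2 ∧ p2)
    [Ax] p2 ⊢ p2
    [Wk] p2, p0 ⊢ p2
      [Ax] p2 ⊢ p2

Result: YES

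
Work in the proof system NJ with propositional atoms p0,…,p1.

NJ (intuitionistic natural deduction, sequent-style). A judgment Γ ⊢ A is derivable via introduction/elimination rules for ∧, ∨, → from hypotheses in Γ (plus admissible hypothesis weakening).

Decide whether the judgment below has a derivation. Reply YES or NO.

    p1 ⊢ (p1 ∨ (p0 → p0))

Derivation (root first):
[Wk] p1 ⊢ (p1 ∨ (p0 → p0))
  [∨I₂]  ⊢ (p1 ∨ (p0 → p0))
    [→I]  ⊢ (p0 → p0)
      [Ax] p0 ⊢ p0

Result: YES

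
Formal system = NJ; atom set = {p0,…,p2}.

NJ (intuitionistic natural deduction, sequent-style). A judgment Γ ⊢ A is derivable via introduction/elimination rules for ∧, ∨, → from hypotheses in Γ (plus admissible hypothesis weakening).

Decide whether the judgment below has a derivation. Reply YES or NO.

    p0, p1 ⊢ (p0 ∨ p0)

Proof tree:
[∨I₂] p0, p1 ⊢ (p0 ∨ p0)
  [Wk] p0, p1 ⊢ p0
    [Ax] p0 ⊢ p0

Result: YES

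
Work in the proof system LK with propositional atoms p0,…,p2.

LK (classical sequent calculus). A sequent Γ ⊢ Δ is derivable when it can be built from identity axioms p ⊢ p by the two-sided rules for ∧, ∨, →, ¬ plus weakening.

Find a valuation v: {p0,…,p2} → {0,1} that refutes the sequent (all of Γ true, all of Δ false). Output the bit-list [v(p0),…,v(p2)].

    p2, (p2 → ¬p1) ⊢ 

Enumerate valuations to refute Γ ⊢ Δ:
  v=000: Γ:[p2=F, (p2 → ¬p1)=T] Δ:[] refutes=False
  v=001: Γ:[p2=T, (p2 → ¬p1)=T] Δ:[] refutes=True  ← countermodel

Result: [0, 0, 1]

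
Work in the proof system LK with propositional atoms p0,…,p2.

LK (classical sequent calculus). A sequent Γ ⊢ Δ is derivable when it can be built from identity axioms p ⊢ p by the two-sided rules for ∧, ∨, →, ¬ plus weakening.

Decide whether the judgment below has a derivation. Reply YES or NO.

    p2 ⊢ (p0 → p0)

Derivation trace:
[WL] p2 ⊢ (p0 → p0)
  [→R]  ⊢ (p0 → p0)
    [Ax] p0 ⊢ p0

Result: YES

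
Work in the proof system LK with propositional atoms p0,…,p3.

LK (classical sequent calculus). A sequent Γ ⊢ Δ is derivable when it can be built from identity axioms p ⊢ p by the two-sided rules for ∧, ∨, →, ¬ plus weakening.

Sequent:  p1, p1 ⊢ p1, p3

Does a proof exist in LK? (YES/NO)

Derivation trace:
[WL] p1, p1 ⊢ p1, p3
  [WR] p1 ⊢ p1, p3
    [Ax] p1 ⊢ p1

Result: YES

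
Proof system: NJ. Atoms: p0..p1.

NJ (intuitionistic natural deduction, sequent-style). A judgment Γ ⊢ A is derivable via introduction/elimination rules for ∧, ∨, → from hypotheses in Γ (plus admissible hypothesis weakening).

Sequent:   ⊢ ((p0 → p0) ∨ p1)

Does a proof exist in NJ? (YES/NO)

Derivation (root first):
[∨I₁]  ⊢ ((p0 → p0) ∨ p1)
  [→I]  ⊢ (p0 → p0)
    [Ax] p0 ⊢ p0

Result: YES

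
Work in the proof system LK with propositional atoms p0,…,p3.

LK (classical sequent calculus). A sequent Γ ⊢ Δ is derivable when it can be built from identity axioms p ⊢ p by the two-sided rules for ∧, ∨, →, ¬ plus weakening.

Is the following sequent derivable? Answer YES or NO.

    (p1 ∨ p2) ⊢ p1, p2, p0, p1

Derivation (root first):
[WR] (p1 ∨ p2) ⊢ p1, p2, p0, p1
  [WR] (p1 ∨ p2) ⊢ p1, p2, p0
    [∨L] (p1 ∨ p2) ⊢ p1, p2
      [Ax] p1 ⊢ p1
      [Ax] p2 ⊢ p2

Result: YES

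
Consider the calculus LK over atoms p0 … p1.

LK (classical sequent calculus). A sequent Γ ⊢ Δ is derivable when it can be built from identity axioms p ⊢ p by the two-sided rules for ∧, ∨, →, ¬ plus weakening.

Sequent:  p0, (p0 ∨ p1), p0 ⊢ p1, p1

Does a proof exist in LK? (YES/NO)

Search for a countermodel by truth-table:
  v=00: Γ:[p0=F, (p0 ∨ p1)=F, p0=F] Δ:[p1=F, p1=F] refutes=False
  v=01: Γ:[p0=F, (p0 ∨ p1)=T, p0=F] Δ:[p1=T, p1=T] refutes=False
  v=10: Γ:[p0=T, (p0 ∨ p1)=T, p0=T] Δ:[p1=F, p1=F] refutes=True  ← countermodel

Result: NO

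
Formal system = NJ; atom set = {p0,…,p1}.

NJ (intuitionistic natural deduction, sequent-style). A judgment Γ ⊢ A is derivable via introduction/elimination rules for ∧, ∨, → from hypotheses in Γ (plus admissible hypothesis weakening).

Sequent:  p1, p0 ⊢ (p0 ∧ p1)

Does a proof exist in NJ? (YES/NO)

Derivation (root first):
[∧I] p1, p0 ⊢ (p0 ∧ p1)
  [Wk] p0, p1 ⊢ p0
    [Ax] p0 ⊢ p0
  [Ax] p1 ⊢ p1

Result: YES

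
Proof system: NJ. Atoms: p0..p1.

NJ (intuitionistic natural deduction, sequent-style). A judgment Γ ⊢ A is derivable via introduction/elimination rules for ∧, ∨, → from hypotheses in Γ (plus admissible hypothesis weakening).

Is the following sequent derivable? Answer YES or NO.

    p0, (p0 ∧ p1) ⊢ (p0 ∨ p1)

Proof tree:
[∨I₁] p0, (p0 ∧ p1) ⊢ (p0 ∨ p1)
  [Wk] p0, (p0 ∧ p1) ⊢ p0
    [Ax] p0 ⊢ p0

Result: YES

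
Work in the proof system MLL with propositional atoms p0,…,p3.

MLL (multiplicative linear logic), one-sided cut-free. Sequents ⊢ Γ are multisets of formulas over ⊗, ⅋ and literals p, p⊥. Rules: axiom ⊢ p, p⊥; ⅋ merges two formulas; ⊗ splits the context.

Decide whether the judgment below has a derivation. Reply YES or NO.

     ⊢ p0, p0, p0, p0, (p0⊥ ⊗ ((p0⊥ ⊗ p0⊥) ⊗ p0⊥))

Derivation trace:
[⊗]  ⊢ p0, p0, p0, p0, (p0⊥ ⊗ ((p0⊥ ⊗ p0⊥) ⊗ p0⊥))
  [Ax]  ⊢ p0, p0⊥
  [⊗]  ⊢ p0, p0, p0, ((p0⊥ ⊗ p0⊥) ⊗ p0⊥)
    [⊗]  ⊢ p0, p0, (p0⊥ ⊗ p0⊥)
      [Ax]  ⊢ p0, p0⊥
      [Ax]  ⊢ p0, p0⊥
    [Ax]  ⊢ p0, p0⊥

Result: YES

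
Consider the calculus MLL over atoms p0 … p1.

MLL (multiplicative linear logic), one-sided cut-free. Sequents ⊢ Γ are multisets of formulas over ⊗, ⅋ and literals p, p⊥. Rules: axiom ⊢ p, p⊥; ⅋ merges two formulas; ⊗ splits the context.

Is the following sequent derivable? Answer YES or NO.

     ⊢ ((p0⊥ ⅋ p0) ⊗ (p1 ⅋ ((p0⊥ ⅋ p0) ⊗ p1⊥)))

Proof tree:
[⊗]  ⊢ ((p0⊥ ⅋ p0) ⊗ (p1 ⅋ ((p0⊥ ⅋ p0) ⊗ p1⊥)))
  [⅋]  ⊢ (p0⊥ ⅋ p0)
    [Ax]  ⊢ p0, p0⊥
  [⅋]  ⊢ (p1 ⅋ ((p0⊥ ⅋ p0) ⊗ p1⊥))
    [⊗]  ⊢ p1, ((p0⊥ ⅋ p0) ⊗ p1⊥)
      [⅋]  ⊢ (p0⊥ ⅋ p0)
        [Ax]  ⊢ p0, p0⊥
      [Ax]  ⊢ p1, p1⊥

Result: YES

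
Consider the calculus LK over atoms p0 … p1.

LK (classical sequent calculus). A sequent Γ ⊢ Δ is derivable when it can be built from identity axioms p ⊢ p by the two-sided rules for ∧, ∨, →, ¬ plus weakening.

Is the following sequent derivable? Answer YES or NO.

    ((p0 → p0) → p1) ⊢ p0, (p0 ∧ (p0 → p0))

Search for a countermodel by truth-table:
  v=00: Γ:[((p0 → p0) → p1)=F] Δ:[p0=F, (p0 ∧ (p0 → p0))=F] refutes=False
  v=01: Γ:[((p0 → p0) → p1)=T] Δ:[p0=F, (p0 ∧ (p0 → p0))=F] refutes=True  ← countermodel

Result: NO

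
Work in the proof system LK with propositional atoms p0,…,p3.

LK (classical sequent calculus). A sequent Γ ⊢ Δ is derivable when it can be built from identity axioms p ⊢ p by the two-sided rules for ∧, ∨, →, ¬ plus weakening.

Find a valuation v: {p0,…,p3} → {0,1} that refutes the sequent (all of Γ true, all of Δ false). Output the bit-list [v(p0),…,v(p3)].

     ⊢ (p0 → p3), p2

Enumerate valuations to refute Γ ⊢ Δ:
  v=0000: Γ:[] Δ:[(p0 → p3)=T, p2=F] refutes=False
  v=0001: Γ:[] Δ:[(p0 → p3)=T, p2=F] refutes=False
  v=0010: Γ:[] Δ:[(p0 → p3)=T, p2=T] refutes=False
  v=0011: Γ:[] Δ:[(p0 → p3)=T, p2=T] refutes=False
  v=0100: Γ:[] Δ:[(p0 → p3)=T, p2=F] refutes=False
  v=0101: Γ:[] Δ:[(p0 → p3)=T, p2=F] refutes=False
  v=0110: Γ:[] Δ:[(p0 → p3)=T, p2=T] refutes=False
  v=0111: Γ:[] Δ:[(p0 → p3)=T, p2=T] refutes=False
  v=1000: Γ:[] Δ:[(p0 → p3)=F, p2=F] refutes=True  ← countermodel

Result: [1, 0, 0, 0]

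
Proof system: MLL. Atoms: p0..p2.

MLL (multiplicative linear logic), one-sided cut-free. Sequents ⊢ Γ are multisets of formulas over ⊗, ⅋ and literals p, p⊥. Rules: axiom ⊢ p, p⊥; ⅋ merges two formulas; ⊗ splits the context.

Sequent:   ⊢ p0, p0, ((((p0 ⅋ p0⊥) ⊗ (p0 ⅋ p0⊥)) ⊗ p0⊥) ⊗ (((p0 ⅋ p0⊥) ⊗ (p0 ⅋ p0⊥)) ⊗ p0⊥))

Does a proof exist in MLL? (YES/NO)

Derivation trace:
[⊗]  ⊢ p0, p0, ((((p0 ⅋ p0⊥) ⊗ (p0 ⅋ p0⊥)) ⊗ p0⊥) ⊗ (((p0 ⅋ p0⊥) ⊗ (p0 ⅋ p0⊥)) ⊗ p0⊥))
  [⊗]  ⊢ p0, (((p0 ⅋ p0⊥) ⊗ (p0 ⅋ p0⊥)) ⊗ p0⊥)
    [⊗]  ⊢ ((p0 ⅋ p0⊥) ⊗ (p0 ⅋ p0⊥))
      [⅋]  ⊢ (p0 ⅋ p0⊥)
        [Ax]  ⊢ p0, p0⊥
      [⅋]  ⊢ (p0 ⅋ p0⊥)
        [Ax]  ⊢ p0, p0⊥
    [Ax]  ⊢ p0, p0⊥
  [⊗]  ⊢ p0, (((p0 ⅋ p0⊥) ⊗ (p0 ⅋ p0⊥)) ⊗ p0⊥)
    [⊗]  ⊢ ((p0 ⅋ p0⊥) ⊗ (p0 ⅋ p0⊥))
      [⅋]  ⊢ (p0 ⅋ p0⊥)
        [Ax]  ⊢ p0, p0⊥
      [⅋]  ⊢ (p0 ⅋ p0⊥)
        [Ax]  ⊢ p0, p0⊥
    [Ax]  ⊢ p0, p0⊥

Result: YES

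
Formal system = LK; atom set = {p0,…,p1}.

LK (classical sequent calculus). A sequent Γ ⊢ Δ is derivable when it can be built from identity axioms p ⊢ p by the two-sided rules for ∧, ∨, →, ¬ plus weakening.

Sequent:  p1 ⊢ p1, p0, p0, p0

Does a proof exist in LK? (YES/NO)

Derivation trace:
[WR] p1 ⊢ p1, p0, p0, p0
  [WR] p1 ⊢ p1, p0, p0
    [WR] p1 ⊢ p1, p0
      [Ax] p1 ⊢ p1

Result: YES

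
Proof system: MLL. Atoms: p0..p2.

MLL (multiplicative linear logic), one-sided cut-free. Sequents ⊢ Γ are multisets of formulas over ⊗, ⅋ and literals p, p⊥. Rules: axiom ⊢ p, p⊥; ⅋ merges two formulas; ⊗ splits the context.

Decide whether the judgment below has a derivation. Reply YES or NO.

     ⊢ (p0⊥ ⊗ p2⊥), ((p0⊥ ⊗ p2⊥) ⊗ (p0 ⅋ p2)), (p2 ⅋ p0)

Derivation trace:
[⅋]  ⊢ (p0⊥ ⊗ p2⊥), ((p0⊥ ⊗ p2⊥) ⊗ (p0 ⅋ p2)), (p2 ⅋ p0)
  [⊗]  ⊢ p0, p2, (p0⊥ ⊗ p2⊥), ((p0⊥ ⊗ p2⊥) ⊗ (p0 ⅋ p2))
    [⊗]  ⊢ p0, p2, (p0⊥ ⊗ p2⊥)
      [Ax]  ⊢ p0, p0⊥
      [Ax]  ⊢ p2, p2⊥
    [⅋]  ⊢ (p0⊥ ⊗ p2⊥), (p0 ⅋ p2)
      [⊗]  ⊢ p0, p2, (p0⊥ ⊗ p2⊥)
        [Ax]  ⊢ p0, p0⊥
        [Ax]  ⊢ p2, p2⊥

Result: YES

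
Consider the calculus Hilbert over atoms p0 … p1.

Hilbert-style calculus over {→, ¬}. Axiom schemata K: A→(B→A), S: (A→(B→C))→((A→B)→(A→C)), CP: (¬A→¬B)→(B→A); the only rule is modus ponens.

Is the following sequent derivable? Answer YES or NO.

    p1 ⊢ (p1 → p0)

Enumerate valuations to refute Γ ⊢ Δ:
  v=00: Γ:[p1=F] Δ:[(p1 → p0)=T] refutes=False
  v=01: Γ:[p1=T] Δ:[(p1 → p0)=F] refutes=True  ← countermodel

Result: NO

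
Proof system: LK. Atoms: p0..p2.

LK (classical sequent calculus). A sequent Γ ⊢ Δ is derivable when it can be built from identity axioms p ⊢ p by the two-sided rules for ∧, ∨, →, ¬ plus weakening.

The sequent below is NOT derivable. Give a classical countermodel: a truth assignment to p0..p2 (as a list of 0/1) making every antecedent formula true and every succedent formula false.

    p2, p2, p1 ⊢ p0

Enumerate valuations to refute Γ ⊢ Δ:
  v=000: Γ:[p2=F, p2=F, p1=F] Δ:[p0=F] refutes=False
  v=001: Γ:[p2=T, p2=T, p1=F] Δ:[p0=F] refutes=False
  v=010: Γ:[p2=F, p2=F, p1=T] Δ:[p0=F] refutes=False
  v=011: Γ:[p2=T, p2=T, p1=T] Δ:[p0=F] refutes=True  ← countermodel

Result: [0, 1, 1]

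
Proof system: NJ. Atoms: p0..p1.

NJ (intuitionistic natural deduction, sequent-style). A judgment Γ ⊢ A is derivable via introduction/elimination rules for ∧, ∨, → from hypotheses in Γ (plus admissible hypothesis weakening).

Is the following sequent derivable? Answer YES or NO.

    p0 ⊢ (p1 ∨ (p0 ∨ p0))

Derivation trace:
[∨I₂] p0 ⊢ (p1 ∨ (p0 ∨ p0))
  [∨I₂] p0 ⊢ (p0 ∨ p0)
    [Ax] p0 ⊢ p0

Result: YES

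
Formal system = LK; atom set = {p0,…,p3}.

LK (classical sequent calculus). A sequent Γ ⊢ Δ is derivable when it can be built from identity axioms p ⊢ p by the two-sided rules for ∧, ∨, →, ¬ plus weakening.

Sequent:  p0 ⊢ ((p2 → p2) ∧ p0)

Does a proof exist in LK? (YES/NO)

Proof tree:
[∧R] p0 ⊢ ((p2 → p2) ∧ p0)
  [→R]  ⊢ (p2 → p2)
    [Ax] p2 ⊢ p2
  [Ax] p0 ⊢ p0

Result: YES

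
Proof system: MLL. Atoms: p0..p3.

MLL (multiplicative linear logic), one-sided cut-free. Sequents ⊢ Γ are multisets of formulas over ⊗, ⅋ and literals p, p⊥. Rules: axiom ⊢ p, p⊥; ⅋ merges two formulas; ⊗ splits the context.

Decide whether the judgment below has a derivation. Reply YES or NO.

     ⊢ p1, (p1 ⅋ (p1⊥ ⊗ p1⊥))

Proof tree:
[⅋]  ⊢ p1, (p1 ⅋ (p1⊥ ⊗ p1⊥))
  [⊗]  ⊢ p1, p1, (p1⊥ ⊗ p1⊥)
    [Ax]  ⊢ p1, p1⊥
    [Ax]  ⊢ p1, p1⊥

Result: YES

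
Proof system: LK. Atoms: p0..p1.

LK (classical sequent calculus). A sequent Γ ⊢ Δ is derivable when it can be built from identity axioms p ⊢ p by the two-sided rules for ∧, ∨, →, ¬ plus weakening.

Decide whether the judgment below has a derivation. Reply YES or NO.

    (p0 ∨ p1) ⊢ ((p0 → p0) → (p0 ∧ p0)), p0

Enumerate valuations to refute Γ ⊢ Δ:
  v=00: Γ:[(p0 ∨ p1)=F] Δ:[((p0 → p0) → (p0 ∧ p0))=F, p0=F] refutes=False
  v=01: Γ:[(p0 ∨ p1)=T] Δ:[((p0 → p0) → (p0 ∧ p0))=F, p0=F] refutes=True  ← countermodel

Result: NO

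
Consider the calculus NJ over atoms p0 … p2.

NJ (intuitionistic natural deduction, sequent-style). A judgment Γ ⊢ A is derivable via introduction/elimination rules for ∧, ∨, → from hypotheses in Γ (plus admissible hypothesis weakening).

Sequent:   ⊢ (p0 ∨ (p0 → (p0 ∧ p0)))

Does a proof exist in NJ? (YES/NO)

Derivation trace:
[∨I₂]  ⊢ (p0 ∨ (p0 → (p0 ∧ p0)))
  [→I]  ⊢ (p0 → (p0 ∧ p0))
    [∧I] p0 ⊢ (p0 ∧ p0)
      [Ax] p0 ⊢ p0
      [Ax] p0 ⊢ p0

Result: YES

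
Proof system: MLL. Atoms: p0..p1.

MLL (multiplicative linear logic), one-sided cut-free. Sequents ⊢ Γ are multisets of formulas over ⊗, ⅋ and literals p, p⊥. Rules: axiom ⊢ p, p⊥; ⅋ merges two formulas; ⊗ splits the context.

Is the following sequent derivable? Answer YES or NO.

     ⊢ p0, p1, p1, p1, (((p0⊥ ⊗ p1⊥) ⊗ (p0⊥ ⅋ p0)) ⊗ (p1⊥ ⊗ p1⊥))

Derivation (root first):
[⊗]  ⊢ p0, p1, p1, p1, (((p0⊥ ⊗ p1⊥) ⊗ (p0⊥ ⅋ p0)) ⊗ (p1⊥ ⊗ p1⊥))
  [⊗]  ⊢ p0, p1, ((p0⊥ ⊗ p1⊥) ⊗ (p0⊥ ⅋ p0))
    [⊗]  ⊢ p0, p1, (p0⊥ ⊗ p1⊥)
      [Ax]  ⊢ p0, p0⊥
      [Ax]  ⊢ p1, p1⊥
    [⅋]  ⊢ (p0⊥ ⅋ p0)
      [Ax]  ⊢ p0, p0⊥
  [⊗]  ⊢ p1, p1, (p1⊥ ⊗ p1⊥)
    [Ax]  ⊢ p1, p1⊥
    [Ax]  ⊢ p1, p1⊥

Result: YES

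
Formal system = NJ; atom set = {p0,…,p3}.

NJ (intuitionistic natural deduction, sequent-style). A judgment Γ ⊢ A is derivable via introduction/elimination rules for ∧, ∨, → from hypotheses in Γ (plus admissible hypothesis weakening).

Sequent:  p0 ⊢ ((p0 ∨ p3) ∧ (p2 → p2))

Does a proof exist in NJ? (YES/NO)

Proof tree:
[∧I] p0 ⊢ ((p0 ∨ p3) ∧ (p2 → p2))
  [∨I₁] p0 ⊢ (p0 ∨ p3)
    [Ax] p0 ⊢ p0
  [→I]  ⊢ (p2 → p2)
    [Ax] p2 ⊢ p2

Result: YES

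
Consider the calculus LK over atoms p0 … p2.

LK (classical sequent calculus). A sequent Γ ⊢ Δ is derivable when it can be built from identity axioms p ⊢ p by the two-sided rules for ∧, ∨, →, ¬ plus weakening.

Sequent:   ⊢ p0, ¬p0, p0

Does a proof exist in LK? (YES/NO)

Derivation trace:
[WR]  ⊢ p0, ¬p0, p0
  [¬R]  ⊢ p0, ¬p0
    [Ax] p0 ⊢ p0

Result: YES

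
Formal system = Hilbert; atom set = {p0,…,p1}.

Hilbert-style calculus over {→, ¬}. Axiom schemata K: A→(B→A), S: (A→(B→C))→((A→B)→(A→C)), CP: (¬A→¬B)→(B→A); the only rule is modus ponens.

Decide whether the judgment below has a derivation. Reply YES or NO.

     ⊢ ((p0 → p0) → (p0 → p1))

Search for a countermodel by truth-table:
  v=00: Γ:[] Δ:[((p0 → p0) → (p0 → p1))=T] refutes=False
  v=01: Γ:[] Δ:[((p0 → p0) → (p0 → p1))=T] refutes=False
  v=10: Γ:[] Δ:[((p0 → p0) → (p0 → p1))=F] refutes=True  ← countermodel

Result: NO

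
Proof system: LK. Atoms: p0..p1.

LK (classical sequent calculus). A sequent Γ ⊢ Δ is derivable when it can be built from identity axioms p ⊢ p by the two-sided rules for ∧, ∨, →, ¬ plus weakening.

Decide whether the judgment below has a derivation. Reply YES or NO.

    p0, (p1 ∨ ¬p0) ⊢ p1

Derivation (root first):
[∨L] p0, (p1 ∨ ¬p0) ⊢ p1
  [Ax] p1 ⊢ p1
  [¬L] p0, ¬p0 ⊢ p1
    [WR] p0 ⊢ p0, p1
      [Ax] p0 ⊢ p0

Result: YES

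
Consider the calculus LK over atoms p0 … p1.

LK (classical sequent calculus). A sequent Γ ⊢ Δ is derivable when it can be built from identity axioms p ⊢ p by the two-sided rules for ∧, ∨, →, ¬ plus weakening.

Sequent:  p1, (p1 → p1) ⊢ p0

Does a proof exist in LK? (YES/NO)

Enumerate valuations to refute Γ ⊢ Δ:
  v=00: Γ:[p1=F, (p1 → p1)=T] Δ:[p0=F] refutes=False
  v=01: Γ:[p1=T, (p1 → p1)=T] Δ:[p0=F] refutes=True  ← countermodel

Result: NO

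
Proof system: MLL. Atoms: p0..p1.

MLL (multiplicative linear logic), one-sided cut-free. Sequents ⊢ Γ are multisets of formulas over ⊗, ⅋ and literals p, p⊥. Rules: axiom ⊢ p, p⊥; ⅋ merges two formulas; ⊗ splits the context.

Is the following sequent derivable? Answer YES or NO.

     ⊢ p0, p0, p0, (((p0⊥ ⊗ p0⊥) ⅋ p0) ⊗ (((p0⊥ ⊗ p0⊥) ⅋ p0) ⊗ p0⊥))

Derivation trace:
[⊗]  ⊢ p0, p0, p0, (((p0⊥ ⊗ p0⊥) ⅋ p0) ⊗ (((p0⊥ ⊗ p0⊥) ⅋ p0) ⊗ p0⊥))
  [⅋]  ⊢ p0, ((p0⊥ ⊗ p0⊥) ⅋ p0)
    [⊗]  ⊢ p0, p0, (p0⊥ ⊗ p0⊥)
      [Ax]  ⊢ p0, p0⊥
      [Ax]  ⊢ p0, p0⊥
  [⊗]  ⊢ p0, p0, (((p0⊥ ⊗ p0⊥) ⅋ p0) ⊗ p0⊥)
    [⅋]  ⊢ p0, ((p0⊥ ⊗ p0⊥) ⅋ p0)
      [⊗]  ⊢ p0, p0, (p0⊥ ⊗ p0⊥)
        [Ax]  ⊢ p0, p0⊥
        [Ax]  ⊢ p0, p0⊥
    [Ax]  ⊢ p0, p0⊥

Result: YES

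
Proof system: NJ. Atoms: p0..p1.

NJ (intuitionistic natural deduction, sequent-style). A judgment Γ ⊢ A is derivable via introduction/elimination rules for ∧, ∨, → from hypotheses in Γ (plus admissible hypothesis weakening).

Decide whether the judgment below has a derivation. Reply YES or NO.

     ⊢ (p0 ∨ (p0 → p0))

Derivation (root first):
[∨I₂]  ⊢ (p0 ∨ (p0 → p0))
  [→I]  ⊢ (p0 → p0)
    [Ax] p0 ⊢ p0

Result: YES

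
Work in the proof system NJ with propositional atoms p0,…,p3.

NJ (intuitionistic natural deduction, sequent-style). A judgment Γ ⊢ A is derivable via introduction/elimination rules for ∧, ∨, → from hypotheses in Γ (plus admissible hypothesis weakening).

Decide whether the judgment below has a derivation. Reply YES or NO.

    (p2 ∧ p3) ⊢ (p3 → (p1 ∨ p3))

Proof tree:
[Wk] (p2 ∧ p3) ⊢ (p3 → (p1 ∨ p3))
  [→I]  ⊢ (p3 → (p1 ∨ p3))
    [∨I₂] p3 ⊢ (p1 ∨ p3)
      [Ax] p3 ⊢ p3

Result: YES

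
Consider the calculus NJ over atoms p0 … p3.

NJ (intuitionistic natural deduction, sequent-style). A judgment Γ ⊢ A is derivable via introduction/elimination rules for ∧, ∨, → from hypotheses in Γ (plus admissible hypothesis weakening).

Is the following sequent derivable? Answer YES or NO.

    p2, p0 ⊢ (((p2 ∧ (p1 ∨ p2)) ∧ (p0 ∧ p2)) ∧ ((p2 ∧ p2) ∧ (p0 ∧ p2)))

Derivation trace:
[∧I] p2, p0 ⊢ (((p2 ∧ (p1 ∨ p2)) ∧ (p0 ∧ p2)) ∧ ((p2 ∧ p2) ∧ (p0 ∧ p2)))
  [∧I] p2, p0 ⊢ ((p2 ∧ (p1 ∨ p2)) ∧ (p0 ∧ p2))
    [∧I] p2 ⊢ (p2 ∧ (p1 ∨ p2))
      [Ax] p2 ⊢ p2
      [∨I₂] p2 ⊢ (p1 ∨ p2)
        [Ax] p2 ⊢ p2
    [∧I] p2, p0 ⊢ (p0 ∧ p2)
      [Ax] p0 ⊢ p0
      [Ax] p2 ⊢ p2
  [∧I] p2, p0 ⊢ ((p2 ∧ p2) ∧ (p0 ∧ p2))
    [∧I] p2 ⊢ (p2 ∧ p2)
      [Ax] p2 ⊢ p2
      [Ax] p2 ⊢ p2
    [∧I] p2, p0 ⊢ (p0 ∧ p2)
      [Ax] p0 ⊢ p0
      [Ax] p2 ⊢ p2

Result: YES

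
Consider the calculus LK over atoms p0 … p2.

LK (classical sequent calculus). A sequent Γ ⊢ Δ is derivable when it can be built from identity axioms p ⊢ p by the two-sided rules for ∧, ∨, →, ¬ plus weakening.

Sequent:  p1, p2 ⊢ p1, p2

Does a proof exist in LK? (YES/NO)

Derivation trace:
[WL] p1, p2 ⊢ p1, p2
  [WR] p1 ⊢ p1, p2
    [Ax] p1 ⊢ p1

Result: YES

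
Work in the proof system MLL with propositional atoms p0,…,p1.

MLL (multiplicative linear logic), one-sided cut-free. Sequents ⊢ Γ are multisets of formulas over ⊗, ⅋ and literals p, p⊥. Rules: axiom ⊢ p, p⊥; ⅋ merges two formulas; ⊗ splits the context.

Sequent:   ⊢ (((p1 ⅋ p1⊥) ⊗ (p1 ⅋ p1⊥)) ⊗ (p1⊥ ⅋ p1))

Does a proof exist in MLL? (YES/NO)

Derivation (root first):
[⊗]  ⊢ (((p1 ⅋ p1⊥) ⊗ (p1 ⅋ p1⊥)) ⊗ (p1⊥ ⅋ p1))
  [⊗]  ⊢ ((p1 ⅋ p1⊥) ⊗ (p1 ⅋ p1⊥))
    [⅋]  ⊢ (p1 ⅋ p1⊥)
      [Ax]  ⊢ p1, p1⊥
    [⅋]  ⊢ (p1 ⅋ p1⊥)
      [Ax]  ⊢ p1, p1⊥
  [⅋]  ⊢ (p1⊥ ⅋ p1)
    [Ax]  ⊢ p1, p1⊥

Result: YES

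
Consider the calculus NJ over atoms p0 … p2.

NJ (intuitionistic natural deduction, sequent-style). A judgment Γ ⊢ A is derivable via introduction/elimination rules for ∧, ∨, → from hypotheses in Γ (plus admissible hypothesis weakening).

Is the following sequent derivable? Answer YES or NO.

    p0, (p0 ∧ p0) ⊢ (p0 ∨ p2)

Derivation (root first):
[Wk] p0, (p0 ∧ p0) ⊢ (p0 ∨ p2)
  [∨I₁] p0 ⊢ (p0 ∨ p2)
    [Ax] p0 ⊢ p0

Result: YES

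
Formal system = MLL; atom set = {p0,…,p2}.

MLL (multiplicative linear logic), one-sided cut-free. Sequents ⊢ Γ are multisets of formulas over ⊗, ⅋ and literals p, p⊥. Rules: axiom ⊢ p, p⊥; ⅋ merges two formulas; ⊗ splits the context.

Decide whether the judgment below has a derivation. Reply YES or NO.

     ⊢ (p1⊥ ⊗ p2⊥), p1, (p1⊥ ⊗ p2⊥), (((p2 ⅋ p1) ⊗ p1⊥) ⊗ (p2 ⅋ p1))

Derivation (root first):
[⊗]  ⊢ (p1⊥ ⊗ p2⊥), p1, (p1⊥ ⊗ p2⊥), (((p2 ⅋ p1) ⊗ p1⊥) ⊗ (p2 ⅋ p1))
  [⊗]  ⊢ (p1⊥ ⊗ p2⊥), p1, ((p2 ⅋ p1) ⊗ p1⊥)
    [⅋]  ⊢ (p1⊥ ⊗ p2⊥), (p2 ⅋ p1)
      [⊗]  ⊢ p1, p2, (p1⊥ ⊗ p2⊥)
        [Ax]  ⊢ p1, p1⊥
        [Ax]  ⊢ p2, p2⊥
    [Ax]  ⊢ p1, p1⊥
  [⅋]  ⊢ (p1⊥ ⊗ p2⊥), (p2 ⅋ p1)
    [⊗]  ⊢ p1, p2, (p1⊥ ⊗ p2⊥)
      [Ax]  ⊢ p1, p1⊥
      [Ax]  ⊢ p2, p2⊥

Result: YES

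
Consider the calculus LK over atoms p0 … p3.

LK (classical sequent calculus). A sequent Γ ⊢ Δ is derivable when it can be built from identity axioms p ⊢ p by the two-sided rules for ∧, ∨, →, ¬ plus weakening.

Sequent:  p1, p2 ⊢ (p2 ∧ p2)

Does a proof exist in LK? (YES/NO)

Derivation (root first):
[∧R] p1, p2 ⊢ (p2 ∧ p2)
  [WL] p2, p1 ⊢ p2
    [Ax] p2 ⊢ p2
  [Ax] p2 ⊢ p2

Result: YES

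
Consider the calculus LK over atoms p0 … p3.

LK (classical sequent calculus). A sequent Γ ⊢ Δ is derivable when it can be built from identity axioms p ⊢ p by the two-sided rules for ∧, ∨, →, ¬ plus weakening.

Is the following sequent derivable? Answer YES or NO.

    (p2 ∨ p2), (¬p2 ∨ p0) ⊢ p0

Derivation trace:
[∨L] (p2 ∨ p2), (¬p2 ∨ p0) ⊢ p0
  [¬L] (p2 ∨ p2), ¬p2 ⊢ 
    [∨L] (p2 ∨ p2) ⊢ p2
      [Ax] p2 ⊢ p2
      [Ax] p2 ⊢ p2
  [Ax] p0 ⊢ p0

Result: YES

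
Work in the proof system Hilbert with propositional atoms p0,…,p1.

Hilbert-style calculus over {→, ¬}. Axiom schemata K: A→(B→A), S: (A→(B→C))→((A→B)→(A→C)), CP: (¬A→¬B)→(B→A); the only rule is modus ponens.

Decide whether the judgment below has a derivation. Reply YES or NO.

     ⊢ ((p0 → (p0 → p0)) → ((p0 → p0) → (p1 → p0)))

Search for a countermodel by truth-table:
  v=00: Γ:[] Δ:[((p0 → (p0 → p0)) → ((p0 → p0) → (p1 → p0)))=T] refutes=False
  v=01: Γ:[] Δ:[((p0 → (p0 → p0)) → ((p0 → p0) → (p1 → p0)))=F] refutes=True  ← countermodel

Result: NO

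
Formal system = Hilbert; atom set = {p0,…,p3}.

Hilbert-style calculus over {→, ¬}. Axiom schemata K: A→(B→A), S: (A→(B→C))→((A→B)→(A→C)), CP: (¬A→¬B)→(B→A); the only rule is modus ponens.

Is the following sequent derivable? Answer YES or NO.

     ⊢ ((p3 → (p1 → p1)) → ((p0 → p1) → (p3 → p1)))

Enumerate valuations to refute Γ ⊢ Δ:
  v=0000: Γ:[] Δ:[((p3 → (p1 → p1)) → ((p0 → p1) → (p3 → p1)))=T] refutes=False
  v=0001: Γ:[] Δ:[((p3 → (p1 → p1)) → ((p0 → p1) → (p3 → p1)))=F] refutes=True  ← countermodel

Result: NO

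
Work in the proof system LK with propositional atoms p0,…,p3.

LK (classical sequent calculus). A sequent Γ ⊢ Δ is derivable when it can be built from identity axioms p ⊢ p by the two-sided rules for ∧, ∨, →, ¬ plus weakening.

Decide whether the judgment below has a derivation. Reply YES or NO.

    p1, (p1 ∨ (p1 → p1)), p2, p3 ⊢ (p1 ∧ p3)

Derivation (root first):
[∧R] p1, (p1 ∨ (p1 → p1)), p2, p3 ⊢ (p1 ∧ p3)
  [∨L] p1, (p1 ∨ (p1 → p1)) ⊢ p1
    [Ax] p1 ⊢ p1
    [→L] p1, (p1 → p1) ⊢ p1
      [Ax] p1 ⊢ p1
      [Ax] p1 ⊢ p1
  [WL] p3, p2 ⊢ p3
    [Ax] p3 ⊢ p3

Result: YES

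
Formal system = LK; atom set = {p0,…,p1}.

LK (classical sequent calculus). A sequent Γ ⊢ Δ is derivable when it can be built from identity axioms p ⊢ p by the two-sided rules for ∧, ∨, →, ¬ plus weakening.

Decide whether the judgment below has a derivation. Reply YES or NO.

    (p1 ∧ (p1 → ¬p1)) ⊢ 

Proof tree:
[∧L] (p1 ∧ (p1 → ¬p1)) ⊢ 
  [→L] p1, (p1 → ¬p1) ⊢ 
    [Ax] p1 ⊢ p1
    [¬L] p1, ¬p1 ⊢ 
      [Ax] p1 ⊢ p1

Result: YES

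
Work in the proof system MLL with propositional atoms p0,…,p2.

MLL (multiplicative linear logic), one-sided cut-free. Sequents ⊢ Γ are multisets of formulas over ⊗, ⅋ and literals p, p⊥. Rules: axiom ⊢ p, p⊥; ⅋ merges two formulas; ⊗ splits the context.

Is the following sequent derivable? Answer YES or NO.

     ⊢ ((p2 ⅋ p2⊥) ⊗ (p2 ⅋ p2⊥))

Proof tree:
[⊗]  ⊢ ((p2 ⅋ p2⊥) ⊗ (p2 ⅋ p2⊥))
  [⅋]  ⊢ (p2 ⅋ p2⊥)
    [Ax]  ⊢ p2, p2⊥
  [⅋]  ⊢ (p2 ⅋ p2⊥)
    [Ax]  ⊢ p2, p2⊥

Result: YES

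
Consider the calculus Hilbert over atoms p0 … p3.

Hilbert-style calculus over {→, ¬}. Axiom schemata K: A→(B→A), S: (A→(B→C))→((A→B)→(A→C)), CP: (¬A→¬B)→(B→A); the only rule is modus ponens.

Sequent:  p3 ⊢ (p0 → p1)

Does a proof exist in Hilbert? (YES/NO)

Enumerate valuations to refute Γ ⊢ Δ:
  v=0000: Γ:[p3=F] Δ:[(p0 → p1)=T] refutes=False
  v=0001: Γ:[p3=T] Δ:[(p0 → p1)=T] refutes=False
  v=0010: Γ:[p3=F] Δ:[(p0 → p1)=T] refutes=False
  v=0011: Γ:[p3=T] Δ:[(p0 → p1)=T] refutes=False
  v=0100: Γ:[p3=F] Δ:[(p0 → p1)=T] refutes=False
  v=0101: Γ:[p3=T] Δ:[(p0 → p1)=T] refutes=False
  v=0110: Γ:[p3=F] Δ:[(p0 → p1)=T] refutes=False
  v=0111: Γ:[p3=T] Δ:[(p0 → p1)=T] refutes=False
  v=1000: Γ:[p3=F] Δ:[(p0 → p1)=F] refutes=False
  v=1001: Γ:[p3=T] Δ:[(p0 → p1)=F] refutes=True  ← countermodel

Result: NO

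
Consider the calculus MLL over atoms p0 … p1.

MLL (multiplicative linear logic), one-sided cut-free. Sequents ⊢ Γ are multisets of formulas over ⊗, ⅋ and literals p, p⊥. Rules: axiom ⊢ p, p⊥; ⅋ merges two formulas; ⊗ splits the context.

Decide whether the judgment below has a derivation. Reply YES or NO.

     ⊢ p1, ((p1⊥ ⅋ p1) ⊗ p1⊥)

Derivation (root first):
[⊗]  ⊢ p1, ((p1⊥ ⅋ p1) ⊗ p1⊥)
  [⅋]  ⊢ (p1⊥ ⅋ p1)
    [Ax]  ⊢ p1, p1⊥
  [Ax]  ⊢ p1, p1⊥

Result: YES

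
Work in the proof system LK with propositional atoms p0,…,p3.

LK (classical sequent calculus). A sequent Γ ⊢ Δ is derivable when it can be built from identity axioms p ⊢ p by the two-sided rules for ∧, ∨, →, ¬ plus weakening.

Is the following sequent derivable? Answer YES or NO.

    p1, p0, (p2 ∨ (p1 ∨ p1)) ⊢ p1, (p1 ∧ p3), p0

Derivation trace:
[∨L] p1, p0, (p2 ∨ (p1 ∨ p1)) ⊢ p1, (p1 ∧ p3), p0
  [WL] p0, p2 ⊢ p0
    [Ax] p0 ⊢ p0
  [∧R] p1, (p1 ∨ p1) ⊢ p1, (p1 ∧ p3)
    [Ax] p1 ⊢ p1
    [∨L] (p1 ∨ p1) ⊢ p1, p3
      [WR] p1 ⊢ p1, p3
        [Ax] p1 ⊢ p1
      [WR] p1 ⊢ p1, p3
        [Ax] p1 ⊢ p1

Result: YES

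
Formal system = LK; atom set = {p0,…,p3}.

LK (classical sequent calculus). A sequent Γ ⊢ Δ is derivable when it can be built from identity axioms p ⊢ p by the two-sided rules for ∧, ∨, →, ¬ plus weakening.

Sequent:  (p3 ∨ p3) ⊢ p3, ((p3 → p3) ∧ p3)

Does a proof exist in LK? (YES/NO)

Derivation trace:
[∨L] (p3 ∨ p3) ⊢ p3, ((p3 → p3) ∧ p3)
  [Ax] p3 ⊢ p3
  [∧R] p3 ⊢ ((p3 → p3) ∧ p3)
    [→R]  ⊢ (p3 → p3)
      [Ax] p3 ⊢ p3
    [Ax] p3 ⊢ p3

Result: YES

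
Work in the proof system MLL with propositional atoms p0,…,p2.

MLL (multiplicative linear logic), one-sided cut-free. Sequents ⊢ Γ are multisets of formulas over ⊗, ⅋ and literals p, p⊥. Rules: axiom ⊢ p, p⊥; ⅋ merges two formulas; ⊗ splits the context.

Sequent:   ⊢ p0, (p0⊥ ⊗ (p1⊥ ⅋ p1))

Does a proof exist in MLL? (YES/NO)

Proof tree:
[⊗]  ⊢ p0, (p0⊥ ⊗ (p1⊥ ⅋ p1))
  [Ax]  ⊢ p0, p0⊥
  [⅋]  ⊢ (p1⊥ ⅋ p1)
    [Ax]  ⊢ p1, p1⊥

Result: YES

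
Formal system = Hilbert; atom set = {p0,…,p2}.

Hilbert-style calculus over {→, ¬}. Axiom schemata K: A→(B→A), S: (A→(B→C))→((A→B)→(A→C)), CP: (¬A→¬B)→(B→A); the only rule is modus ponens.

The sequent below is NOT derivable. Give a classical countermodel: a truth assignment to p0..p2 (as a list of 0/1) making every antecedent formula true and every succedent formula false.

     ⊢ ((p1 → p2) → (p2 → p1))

Search for a countermodel by truth-table:
  v=000: Γ:[] Δ:[((p1 → p2) → (p2 → p1))=T] refutes=False
  v=001: Γ:[] Δ:[((p1 → p2) → (p2 → p1))=F] refutes=True  ← countermodel

Result: [0, 0, 1]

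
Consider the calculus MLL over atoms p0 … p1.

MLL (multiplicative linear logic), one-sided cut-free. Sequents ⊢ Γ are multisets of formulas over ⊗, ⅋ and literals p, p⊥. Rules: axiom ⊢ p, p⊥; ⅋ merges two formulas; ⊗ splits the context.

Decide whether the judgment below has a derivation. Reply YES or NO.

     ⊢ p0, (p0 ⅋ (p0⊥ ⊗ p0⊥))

Derivation (root first):
[⅋]  ⊢ p0, (p0 ⅋ (p0⊥ ⊗ p0⊥))
  [⊗]  ⊢ p0, p0, (p0⊥ ⊗ p0⊥)
    [Ax]  ⊢ p0, p0⊥
    [Ax]  ⊢ p0, p0⊥

Result: YES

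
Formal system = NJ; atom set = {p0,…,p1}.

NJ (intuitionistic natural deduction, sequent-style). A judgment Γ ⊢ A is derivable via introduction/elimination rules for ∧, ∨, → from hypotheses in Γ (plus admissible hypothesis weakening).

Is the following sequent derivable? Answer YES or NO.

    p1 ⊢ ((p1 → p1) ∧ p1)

Derivation (root first):
[∧I] p1 ⊢ ((p1 → p1) ∧ p1)
  [→I]  ⊢ (p1 → p1)
    [Ax] p1 ⊢ p1
  [Ax] p1 ⊢ p1

Result: YES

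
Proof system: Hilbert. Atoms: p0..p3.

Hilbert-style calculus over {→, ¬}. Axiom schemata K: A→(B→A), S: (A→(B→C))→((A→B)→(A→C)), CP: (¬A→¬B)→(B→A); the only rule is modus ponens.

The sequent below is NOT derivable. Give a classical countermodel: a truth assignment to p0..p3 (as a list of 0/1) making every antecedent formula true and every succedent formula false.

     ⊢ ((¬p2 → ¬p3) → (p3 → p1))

Enumerate valuations to refute Γ ⊢ Δ:
  v=0000: Γ:[] Δ:[((¬p2 → ¬p3) → (p3 → p1))=T] refutes=False
  v=0001: Γ:[] Δ:[((¬p2 → ¬p3) → (p3 → p1))=T] refutes=False
  v=0010: Γ:[] Δ:[((¬p2 → ¬p3) → (p3 → p1))=T] refutes=False
  v=0011: Γ:[] Δ:[((¬p2 → ¬p3) → (p3 → p1))=F] refutes=True  ← countermodel

Result: [0, 0, 1, 1]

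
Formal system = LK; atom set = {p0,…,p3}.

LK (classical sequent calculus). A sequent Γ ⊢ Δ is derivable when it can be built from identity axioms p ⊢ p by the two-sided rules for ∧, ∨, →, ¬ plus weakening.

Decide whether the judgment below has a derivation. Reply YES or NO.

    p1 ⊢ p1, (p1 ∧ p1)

Derivation (root first):
[∧R] p1 ⊢ p1, (p1 ∧ p1)
  [Ax] p1 ⊢ p1
  [WR] p1 ⊢ p1, p1
    [Ax] p1 ⊢ p1

Result: YES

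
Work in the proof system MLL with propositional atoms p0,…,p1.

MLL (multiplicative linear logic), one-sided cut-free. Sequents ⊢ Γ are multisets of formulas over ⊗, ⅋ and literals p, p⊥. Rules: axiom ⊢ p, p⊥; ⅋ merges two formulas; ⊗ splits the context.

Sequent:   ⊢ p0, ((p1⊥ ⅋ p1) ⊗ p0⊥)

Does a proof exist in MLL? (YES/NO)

Derivation (root first):
[⊗]  ⊢ p0, ((p1⊥ ⅋ p1) ⊗ p0⊥)
  [⅋]  ⊢ (p1⊥ ⅋ p1)
    [Ax]  ⊢ p1, p1⊥
  [Ax]  ⊢ p0, p0⊥

Result: YES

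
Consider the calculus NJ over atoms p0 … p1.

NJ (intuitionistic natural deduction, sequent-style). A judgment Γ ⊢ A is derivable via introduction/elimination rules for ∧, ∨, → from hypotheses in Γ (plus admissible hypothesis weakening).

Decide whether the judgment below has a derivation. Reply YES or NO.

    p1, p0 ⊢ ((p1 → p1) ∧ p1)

Derivation trace:
[Wk] p1, p0 ⊢ ((p1 → p1) ∧ p1)
  [∧I] p1 ⊢ ((p1 → p1) ∧ p1)
    [→I]  ⊢ (p1 → p1)
      [Ax] p1 ⊢ p1
    [Ax] p1 ⊢ p1

Result: YES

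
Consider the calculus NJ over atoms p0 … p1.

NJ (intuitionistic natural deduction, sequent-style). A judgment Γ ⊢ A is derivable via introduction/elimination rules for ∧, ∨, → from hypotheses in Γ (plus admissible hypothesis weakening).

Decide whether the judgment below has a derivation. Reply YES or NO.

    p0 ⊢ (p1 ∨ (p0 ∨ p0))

Proof tree:
[∨I₂] p0 ⊢ (p1 ∨ (p0 ∨ p0))
  [∨I₂] p0 ⊢ (p0 ∨ p0)
    [Ax] p0 ⊢ p0

Result: YES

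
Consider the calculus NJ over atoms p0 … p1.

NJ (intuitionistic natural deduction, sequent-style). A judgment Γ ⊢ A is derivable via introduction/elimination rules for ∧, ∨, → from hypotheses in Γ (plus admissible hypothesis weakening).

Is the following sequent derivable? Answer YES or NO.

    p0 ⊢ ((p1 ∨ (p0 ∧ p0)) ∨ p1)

Derivation trace:
[∨I₁] p0 ⊢ ((p1 ∨ (p0 ∧ p0)) ∨ p1)
  [∨I₂] p0 ⊢ (p1 ∨ (p0 ∧ p0))
    [∧I] p0 ⊢ (p0 ∧ p0)
      [Ax] p0 ⊢ p0
      [Ax] p0 ⊢ p0

Result: YES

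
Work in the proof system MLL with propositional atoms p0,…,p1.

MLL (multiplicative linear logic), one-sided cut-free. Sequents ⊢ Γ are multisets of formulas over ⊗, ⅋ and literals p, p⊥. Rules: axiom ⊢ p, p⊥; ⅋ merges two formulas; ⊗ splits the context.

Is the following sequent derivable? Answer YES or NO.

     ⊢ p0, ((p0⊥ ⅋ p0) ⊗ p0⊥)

Proof tree:
[⊗]  ⊢ p0, ((p0⊥ ⅋ p0) ⊗ p0⊥)
  [⅋]  ⊢ (p0⊥ ⅋ p0)
    [Ax]  ⊢ p0, p0⊥
  [Ax]  ⊢ p0, p0⊥

Result: YES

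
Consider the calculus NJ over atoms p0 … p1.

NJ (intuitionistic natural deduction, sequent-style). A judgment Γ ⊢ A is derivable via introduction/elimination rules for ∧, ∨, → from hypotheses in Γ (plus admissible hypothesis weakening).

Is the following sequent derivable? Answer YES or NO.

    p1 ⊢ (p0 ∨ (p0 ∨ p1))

Derivation (root first):
[∨I₂] p1 ⊢ (p0 ∨ (p0 ∨ p1))
  [∨I₂] p1 ⊢ (p0 ∨ p1)
    [Ax] p1 ⊢ p1

Result: YES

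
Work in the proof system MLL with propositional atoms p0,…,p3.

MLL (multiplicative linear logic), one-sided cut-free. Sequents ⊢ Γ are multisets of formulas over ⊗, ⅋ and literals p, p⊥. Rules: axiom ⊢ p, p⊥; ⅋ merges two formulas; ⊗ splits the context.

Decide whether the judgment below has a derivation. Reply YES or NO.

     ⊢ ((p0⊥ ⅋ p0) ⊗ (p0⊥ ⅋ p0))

Derivation (root first):
[⊗]  ⊢ ((p0⊥ ⅋ p0) ⊗ (p0⊥ ⅋ p0))
  [⅋]  ⊢ (p0⊥ ⅋ p0)
    [Ax]  ⊢ p0, p0⊥
  [⅋]  ⊢ (p0⊥ ⅋ p0)
    [Ax]  ⊢ p0, p0⊥

Result: YES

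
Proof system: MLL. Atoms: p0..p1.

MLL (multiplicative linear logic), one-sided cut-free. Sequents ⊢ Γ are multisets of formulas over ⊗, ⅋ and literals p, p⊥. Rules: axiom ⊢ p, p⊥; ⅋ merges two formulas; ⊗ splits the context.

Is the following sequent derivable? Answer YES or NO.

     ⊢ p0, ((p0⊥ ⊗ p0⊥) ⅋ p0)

Derivation trace:
[⅋]  ⊢ p0, ((p0⊥ ⊗ p0⊥) ⅋ p0)
  [⊗]  ⊢ p0, p0, (p0⊥ ⊗ p0⊥)
    [Ax]  ⊢ p0, p0⊥
    [Ax]  ⊢ p0, p0⊥

Result: YES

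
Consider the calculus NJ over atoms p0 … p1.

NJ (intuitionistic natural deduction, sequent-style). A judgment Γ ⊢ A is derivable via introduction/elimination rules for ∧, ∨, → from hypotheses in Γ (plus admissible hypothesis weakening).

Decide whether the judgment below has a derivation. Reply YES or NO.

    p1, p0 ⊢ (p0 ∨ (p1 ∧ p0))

Derivation trace:
[∨I₂] p1, p0 ⊢ (p0 ∨ (p1 ∧ p0))
  [∧I] p1, p0 ⊢ (p1 ∧ p0)
    [Ax] p1 ⊢ p1
    [Ax] p0 ⊢ p0

Result: YES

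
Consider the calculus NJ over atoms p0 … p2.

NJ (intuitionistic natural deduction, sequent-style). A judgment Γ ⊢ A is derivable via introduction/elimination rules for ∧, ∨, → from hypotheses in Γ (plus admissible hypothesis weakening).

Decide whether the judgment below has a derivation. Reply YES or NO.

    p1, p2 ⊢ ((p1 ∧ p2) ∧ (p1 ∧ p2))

Derivation (root first):
[∧I] p1, p2 ⊢ ((p1 ∧ p2) ∧ (p1 ∧ p2))
  [∧I] p1, p2 ⊢ (p1 ∧ p2)
    [Ax] p1 ⊢ p1
    [Wk] p2, p2 ⊢ p2
      [Ax] p2 ⊢ p2
  [∧I] p1, p2 ⊢ (p1 ∧ p2)
    [Ax] p1 ⊢ p1
    [Wk] p2, p2 ⊢ p2
      [Ax] p2 ⊢ p2

Result: YES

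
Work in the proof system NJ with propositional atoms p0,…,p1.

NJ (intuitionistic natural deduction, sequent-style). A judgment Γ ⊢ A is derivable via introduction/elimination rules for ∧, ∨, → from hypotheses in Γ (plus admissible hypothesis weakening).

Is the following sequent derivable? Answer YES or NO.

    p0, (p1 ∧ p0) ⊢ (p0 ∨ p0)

Derivation trace:
[Wk] p0, (p1 ∧ p0) ⊢ (p0 ∨ p0)
  [∨I₁] p0 ⊢ (p0 ∨ p0)
    [Ax] p0 ⊢ p0

Result: YES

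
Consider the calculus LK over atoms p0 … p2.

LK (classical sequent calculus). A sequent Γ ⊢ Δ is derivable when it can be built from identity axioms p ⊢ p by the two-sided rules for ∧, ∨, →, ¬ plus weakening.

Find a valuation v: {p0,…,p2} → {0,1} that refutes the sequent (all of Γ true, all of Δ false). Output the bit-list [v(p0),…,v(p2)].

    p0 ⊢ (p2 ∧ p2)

Enumerate valuations to refute Γ ⊢ Δ:
  v=000: Γ:[p0=F] Δ:[(p2 ∧ p2)=F] refutes=False
  v=001: Γ:[p0=F] Δ:[(p2 ∧ p2)=T] refutes=False
  v=010: Γ:[p0=F] Δ:[(p2 ∧ p2)=F] refutes=False
  v=011: Γ:[p0=F] Δ:[(p2 ∧ p2)=T] refutes=False
  v=100: Γ:[p0=T] Δ:[(p2 ∧ p2)=F] refutes=True  ← countermodel

Result: [1, 0, 0]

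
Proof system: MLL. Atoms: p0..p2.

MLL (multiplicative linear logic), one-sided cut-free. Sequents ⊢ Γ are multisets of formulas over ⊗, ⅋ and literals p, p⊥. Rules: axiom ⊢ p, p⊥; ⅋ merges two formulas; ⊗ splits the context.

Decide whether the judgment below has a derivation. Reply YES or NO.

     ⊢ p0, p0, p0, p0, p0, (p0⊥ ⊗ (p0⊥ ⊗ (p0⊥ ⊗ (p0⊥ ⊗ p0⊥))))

Derivation trace:
[⊗]  ⊢ p0, p0, p0, p0, p0, (p0⊥ ⊗ (p0⊥ ⊗ (p0⊥ ⊗ (p0⊥ ⊗ p0⊥))))
  [Ax]  ⊢ p0, p0⊥
  [⊗]  ⊢ p0, p0, p0, p0, (p0⊥ ⊗ (p0⊥ ⊗ (p0⊥ ⊗ p0⊥)))
    [Ax]  ⊢ p0, p0⊥
    [⊗]  ⊢ p0, p0, p0, (p0⊥ ⊗ (p0⊥ ⊗ p0⊥))
      [Ax]  ⊢ p0, p0⊥
      [⊗]  ⊢ p0, p0, (p0⊥ ⊗ p0⊥)
        [Ax]  ⊢ p0, p0⊥
        [Ax]  ⊢ p0, p0⊥

Result: YES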